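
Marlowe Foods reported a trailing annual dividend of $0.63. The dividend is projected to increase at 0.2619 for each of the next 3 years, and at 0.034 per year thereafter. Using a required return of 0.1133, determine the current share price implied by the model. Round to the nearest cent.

$14.40

Two-stage DDM. Project D₁…D_3 at 0.2619, terminal growth 0.034, discount at r = 0.1133.
D_1 = 0.7950
D_2 = 1.0032
D_3 = 1.2659
Terminal value at t=3: TV = D_4/(r−g) = 1.3090/(0.1133−0.034) = 16.5068
P₀ = 0.7950/(1+0.1133)^1 + 1.0032/(1+0.1133)^2 + 1.2659/(1+0.1133)^3 + 16.5068/(1+0.1133)^3 = 14.4036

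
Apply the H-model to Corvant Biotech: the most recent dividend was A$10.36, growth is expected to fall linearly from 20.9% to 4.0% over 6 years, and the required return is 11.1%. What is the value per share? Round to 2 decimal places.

A$225.73

H-model: P₀ = D₀[(1+g_L) + H(g_S−g_L)]/(r−g_L), with H = 6/2 = 3.
P₀ = 10.36 × [(1+0.04) + 3×(0.209−0.04)] / (0.111−0.04)
   = 10.36 × 1.5470 / 0.071 = 225.7313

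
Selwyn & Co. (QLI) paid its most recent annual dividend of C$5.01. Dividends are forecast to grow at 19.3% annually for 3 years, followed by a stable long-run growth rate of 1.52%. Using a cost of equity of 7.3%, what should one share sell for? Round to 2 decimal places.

Two-stage DDM. Project D₁…D_3 at 0.193, terminal growth 0.0152, discount at r = 0.073.
D_1 = 5.9769
D_2 = 7.1305
D_3 = 8.5067
Terminal value at t=3: TV = D_4/(r−g) = 8.6360/(0.073−0.0152) = 149.4111
P₀ = 5.9769/(1+0.073)^1 + 7.1305/(1+0.073)^2 + 8.5067/(1+0.073)^3 + 149.4111/(1+0.073)^3 = 139.5933

C$139.59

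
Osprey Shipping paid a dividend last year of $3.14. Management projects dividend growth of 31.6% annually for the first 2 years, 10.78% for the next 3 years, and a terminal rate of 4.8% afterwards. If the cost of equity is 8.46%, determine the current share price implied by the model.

$163.95

Three-stage DDM. Project D₁…D_5; terminal Gordon value at t=5 with g = 0.048; discount at r = 0.0846.
D_1 = 4.1322
D_2 = 5.4380
D_3 = 6.0242
D_4 = 6.6737
D_5 = 7.3931
TV_5 = 7.7479/(0.0846−0.048) = 211.6926
P₀ = Σ Dₜ/(1+r)ᵗ + TV_5/(1+r)^5 = 163.9478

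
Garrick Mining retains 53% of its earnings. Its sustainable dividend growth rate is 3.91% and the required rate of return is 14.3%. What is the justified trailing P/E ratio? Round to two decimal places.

4.70

Payout ratio b = 1 − 0.53 = 0.47.
Justified trailing P/E = b(1+g)/(r−g) = 0.47×(1+0.0391)/(0.143−0.0391) = 4.7005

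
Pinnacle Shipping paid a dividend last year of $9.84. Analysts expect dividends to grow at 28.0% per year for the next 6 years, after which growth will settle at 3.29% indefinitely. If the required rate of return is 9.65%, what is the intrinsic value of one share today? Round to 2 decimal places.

Two-stage DDM. Project D₁…D_6 at 0.28, terminal growth 0.0329, discount at r = 0.0965.
D_1 = 12.5952
D_2 = 16.1219
D_3 = 20.6360
D_4 = 26.4140
D_5 = 33.8100
D_6 = 43.2768
Terminal value at t=6: TV = D_7/(r−g) = 44.7006/(0.0965−0.0329) = 702.8394
P₀ = 12.5952/(1+0.0965)^1 + 16.1219/(1+0.0965)^2 + 20.6360/(1+0.0965)^3 + 26.4140/(1+0.0965)^4 + 33.8100/(1+0.0965)^5 + 43.2768/(1+0.0965)^6 + 702.8394/(1+0.0965)^6 = 509.4458

$509.45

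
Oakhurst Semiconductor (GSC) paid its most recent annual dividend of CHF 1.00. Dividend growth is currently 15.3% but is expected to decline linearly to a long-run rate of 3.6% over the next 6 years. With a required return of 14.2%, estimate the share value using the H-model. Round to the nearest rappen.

CHF 13.08

H-model: P₀ = D₀[(1+g_L) + H(g_S−g_L)]/(r−g_L), with H = 6/2 = 3.
P₀ = 1.00 × [(1+0.036) + 3×(0.153−0.036)] / (0.142−0.036)
   = 1.00 × 1.3870 / 0.106 = 13.0849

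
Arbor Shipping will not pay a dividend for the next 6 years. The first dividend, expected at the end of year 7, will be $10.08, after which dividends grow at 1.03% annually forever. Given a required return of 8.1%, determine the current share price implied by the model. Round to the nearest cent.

Deferred-dividend DDM. At t=6 the remaining stream is a growing perpetuity with first payment D_7 = 10.08.
V_6 = D_7/(r−g) = 10.08/(0.081−0.0103) = 142.5743
P₀ = V_6/(1+r)^6 = 142.5743/(1+0.081)^6 = 89.3484

$89.35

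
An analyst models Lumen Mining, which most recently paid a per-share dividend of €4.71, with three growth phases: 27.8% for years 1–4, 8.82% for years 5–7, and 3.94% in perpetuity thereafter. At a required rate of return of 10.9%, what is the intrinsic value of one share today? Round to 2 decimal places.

€168.39

Three-stage DDM. Project D₁…D_7; terminal Gordon value at t=7 with g = 0.0394; discount at r = 0.109.
D_1 = 6.0194
D_2 = 7.6928
D_3 = 9.8314
D_4 = 12.5645
D_5 = 13.6727
D_6 = 14.8786
D_7 = 16.1909
TV_7 = 16.8288/(0.109−0.0394) = 241.7931
P₀ = Σ Dₜ/(1+r)ᵗ + TV_7/(1+r)^7 = 168.3924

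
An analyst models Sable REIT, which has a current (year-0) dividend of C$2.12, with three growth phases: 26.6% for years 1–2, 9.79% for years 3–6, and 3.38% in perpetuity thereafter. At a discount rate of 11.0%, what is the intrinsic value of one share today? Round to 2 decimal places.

C$51.72

Three-stage DDM. Project D₁…D_6; terminal Gordon value at t=6 with g = 0.0338; discount at r = 0.11.
D_1 = 2.6839
D_2 = 3.3978
D_3 = 3.7305
D_4 = 4.0957
D_5 = 4.4967
D_6 = 4.9369
TV_6 = 5.1038/(0.11−0.0338) = 66.9786
P₀ = Σ Dₜ/(1+r)ᵗ + TV_6/(1+r)^6 = 51.7189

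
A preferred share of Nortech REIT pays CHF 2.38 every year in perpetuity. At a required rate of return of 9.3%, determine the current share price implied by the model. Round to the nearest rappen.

CHF 25.59

Zero-growth DDM (perpetuity): P₀ = D/r = 2.38 / 0.093 = 25.5914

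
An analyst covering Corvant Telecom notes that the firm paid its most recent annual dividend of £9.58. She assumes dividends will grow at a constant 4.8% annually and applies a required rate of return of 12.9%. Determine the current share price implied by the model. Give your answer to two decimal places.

Gordon growth model: P₀ = D₁/(r − g). D₁ = 9.58 × (1 + 0.048) = 10.0398.
P₀ = 10.0398 / (0.129 − 0.048) = 10.0398 / 0.081 = 123.9486

£123.95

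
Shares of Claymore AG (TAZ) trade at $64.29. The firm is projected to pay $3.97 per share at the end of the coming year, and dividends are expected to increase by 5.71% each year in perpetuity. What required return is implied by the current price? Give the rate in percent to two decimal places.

Rearranging the constant-growth DDM: r = D₁/P₀ + g.
r = 3.9700 / 64.29 + 0.0571 = 0.06175 + 0.0571 = 0.11885

11.89%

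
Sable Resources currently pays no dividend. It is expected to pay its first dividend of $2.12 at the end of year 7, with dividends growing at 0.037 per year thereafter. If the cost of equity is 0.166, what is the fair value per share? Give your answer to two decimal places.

$6.54

Deferred-dividend DDM. At t=6 the remaining stream is a growing perpetuity with first payment D_7 = 2.12.
V_6 = D_7/(r−g) = 2.12/(0.166−0.037) = 16.4341
P₀ = V_6/(1+r)^6 = 16.4341/(1+0.166)^6 = 6.5397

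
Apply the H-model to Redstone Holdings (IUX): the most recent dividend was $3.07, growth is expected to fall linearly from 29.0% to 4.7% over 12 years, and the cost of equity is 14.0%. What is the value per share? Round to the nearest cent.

H-model: P₀ = D₀[(1+g_L) + H(g_S−g_L)]/(r−g_L), with H = 12/2 = 6.
P₀ = 3.07 × [(1+0.047) + 6×(0.29−0.047)] / (0.14−0.047)
   = 3.07 × 2.5050 / 0.093 = 82.6919

$82.69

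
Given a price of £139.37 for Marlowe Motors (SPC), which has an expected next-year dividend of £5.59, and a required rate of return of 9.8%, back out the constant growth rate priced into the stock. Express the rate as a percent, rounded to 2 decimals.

5.79%

From P₀ = D₁/(r − g), the implied growth is g = r − D₁/P₀.
g = 0.098 − 5.59/139.37 = 0.098 − 0.04011 = 0.05789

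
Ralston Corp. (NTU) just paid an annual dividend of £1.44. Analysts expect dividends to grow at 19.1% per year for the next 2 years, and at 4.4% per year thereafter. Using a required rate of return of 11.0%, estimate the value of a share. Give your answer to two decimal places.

Two-stage DDM. Project D₁…D_2 at 0.191, terminal growth 0.044, discount at r = 0.11.
D_1 = 1.7150
D_2 = 2.0426
Terminal value at t=2: TV = D_3/(r−g) = 2.1325/(0.11−0.044) = 32.3104
P₀ = 1.7150/(1+0.11)^1 + 2.0426/(1+0.11)^2 + 32.3104/(1+0.11)^2 = 29.4268

£29.43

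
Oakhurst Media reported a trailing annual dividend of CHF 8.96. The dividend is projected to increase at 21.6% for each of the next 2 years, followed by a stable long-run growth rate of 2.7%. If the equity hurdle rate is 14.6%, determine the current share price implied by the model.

Two-stage DDM. Project D₁…D_2 at 0.216, terminal growth 0.027, discount at r = 0.146.
D_1 = 10.8954
D_2 = 13.2488
Terminal value at t=2: TV = D_3/(r−g) = 13.6065/(0.146−0.027) = 114.3401
P₀ = 10.8954/(1+0.146)^1 + 13.2488/(1+0.146)^2 + 114.3401/(1+0.146)^2 = 106.6575

CHF 106.66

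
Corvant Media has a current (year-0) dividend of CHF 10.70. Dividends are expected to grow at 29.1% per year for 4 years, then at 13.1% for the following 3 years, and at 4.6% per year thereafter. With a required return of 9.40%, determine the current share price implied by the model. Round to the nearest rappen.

CHF 632.04

Three-stage DDM. Project D₁…D_7; terminal Gordon value at t=7 with g = 0.046; discount at r = 0.094.
D_1 = 13.8137
D_2 = 17.8335
D_3 = 23.0230
D_4 = 29.7227
D_5 = 33.6164
D_6 = 38.0202
D_7 = 43.0008
TV_7 = 44.9788/(0.094−0.046) = 937.0592
P₀ = Σ Dₜ/(1+r)ᵗ + TV_7/(1+r)^7 = 632.0446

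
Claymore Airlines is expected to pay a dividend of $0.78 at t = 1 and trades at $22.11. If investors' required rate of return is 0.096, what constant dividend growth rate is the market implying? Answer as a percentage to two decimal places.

From P₀ = D₁/(r − g), the implied growth is g = r − D₁/P₀.
g = 0.096 − 0.78/22.11 = 0.096 − 0.03528 = 0.06072

6.07%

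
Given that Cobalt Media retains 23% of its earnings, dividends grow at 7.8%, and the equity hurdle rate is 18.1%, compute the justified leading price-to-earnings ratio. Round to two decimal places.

7.48

Payout ratio b = 1 − 0.23 = 0.77.
Justified leading P/E = b/(r−g) = 0.77/(0.181−0.078) = 7.4757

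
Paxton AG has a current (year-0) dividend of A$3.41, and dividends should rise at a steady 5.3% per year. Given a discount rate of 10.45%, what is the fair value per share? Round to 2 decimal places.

A$69.72

Gordon growth model: P₀ = D₁/(r − g). D₁ = 3.41 × (1 + 0.053) = 3.5907.
P₀ = 3.5907 / (0.1045 − 0.053) = 3.5907 / 0.0515 = 69.7229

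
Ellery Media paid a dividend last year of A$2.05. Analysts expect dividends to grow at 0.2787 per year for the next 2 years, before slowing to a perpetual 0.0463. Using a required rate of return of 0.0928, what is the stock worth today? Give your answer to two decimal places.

Two-stage DDM. Project D₁…D_2 at 0.2787, terminal growth 0.0463, discount at r = 0.0928.
D_1 = 2.6213
D_2 = 3.3519
Terminal value at t=2: TV = D_3/(r−g) = 3.5071/(0.0928−0.0463) = 75.4214
P₀ = 2.6213/(1+0.0928)^1 + 3.3519/(1+0.0928)^2 + 75.4214/(1+0.0928)^2 = 68.3613

A$68.36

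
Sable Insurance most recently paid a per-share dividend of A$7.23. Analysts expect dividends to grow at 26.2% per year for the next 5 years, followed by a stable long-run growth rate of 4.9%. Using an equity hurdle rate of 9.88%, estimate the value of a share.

Two-stage DDM. Project D₁…D_5 at 0.262, terminal growth 0.049, discount at r = 0.0988.
D_1 = 9.1243
D_2 = 11.5148
D_3 = 14.5317
D_4 = 18.3390
D_5 = 23.1438
Terminal value at t=5: TV = D_6/(r−g) = 24.2779/(0.0988−0.049) = 487.5074
P₀ = 9.1243/(1+0.0988)^1 + 11.5148/(1+0.0988)^2 + 14.5317/(1+0.0988)^3 + 18.3390/(1+0.0988)^4 + 23.1438/(1+0.0988)^5 + 487.5074/(1+0.0988)^5 = 360.1847

A$360.18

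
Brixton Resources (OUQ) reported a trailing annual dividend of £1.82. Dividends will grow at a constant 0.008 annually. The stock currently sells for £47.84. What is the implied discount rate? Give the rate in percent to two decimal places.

4.63%

Rearranging the constant-growth DDM: r = D₁/P₀ + g.
D₁ = 1.82 × (1 + 0.008) = 1.8346.
r = 1.8346 / 47.84 + 0.008 = 0.03835 + 0.008 = 0.04635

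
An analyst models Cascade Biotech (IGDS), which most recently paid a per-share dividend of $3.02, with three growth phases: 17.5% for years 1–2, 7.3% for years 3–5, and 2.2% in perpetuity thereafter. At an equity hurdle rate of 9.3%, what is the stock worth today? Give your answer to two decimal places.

$64.36

Three-stage DDM. Project D₁…D_5; terminal Gordon value at t=5 with g = 0.022; discount at r = 0.093.
D_1 = 3.5485
D_2 = 4.1695
D_3 = 4.4739
D_4 = 4.8005
D_5 = 5.1509
TV_5 = 5.2642/(0.093−0.022) = 74.1437
P₀ = Σ Dₜ/(1+r)ᵗ + TV_5/(1+r)^5 = 64.3592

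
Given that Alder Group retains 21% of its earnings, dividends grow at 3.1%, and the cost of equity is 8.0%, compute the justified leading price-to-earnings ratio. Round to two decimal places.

Payout ratio b = 1 − 0.21 = 0.79.
Justified leading P/E = b/(r−g) = 0.79/(0.08−0.031) = 16.1224

16.12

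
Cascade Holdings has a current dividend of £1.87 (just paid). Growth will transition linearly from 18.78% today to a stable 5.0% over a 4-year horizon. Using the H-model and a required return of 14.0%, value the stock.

H-model: P₀ = D₀[(1+g_L) + H(g_S−g_L)]/(r−g_L), with H = 4/2 = 2.
P₀ = 1.87 × [(1+0.05) + 2×(0.1878−0.05)] / (0.14−0.05)
   = 1.87 × 1.3256 / 0.09 = 27.5430

£27.54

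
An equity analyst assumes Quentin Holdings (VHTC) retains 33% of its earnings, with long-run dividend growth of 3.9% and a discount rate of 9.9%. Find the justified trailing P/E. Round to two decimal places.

Payout ratio b = 1 − 0.33 = 0.67.
Justified trailing P/E = b(1+g)/(r−g) = 0.67×(1+0.039)/(0.099−0.039) = 11.6022

11.60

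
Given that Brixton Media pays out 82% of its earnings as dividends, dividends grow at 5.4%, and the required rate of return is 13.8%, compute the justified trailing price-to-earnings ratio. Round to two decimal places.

10.29

Justified trailing P/E = b(1+g)/(r−g) = 0.82×(1+0.054)/(0.138−0.054) = 10.2890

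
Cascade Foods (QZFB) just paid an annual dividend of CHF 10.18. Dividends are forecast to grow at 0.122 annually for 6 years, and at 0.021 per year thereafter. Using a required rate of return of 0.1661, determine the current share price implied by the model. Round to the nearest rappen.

CHF 110.33

Two-stage DDM. Project D₁…D_6 at 0.122, terminal growth 0.021, discount at r = 0.1661.
D_1 = 11.4220
D_2 = 12.8154
D_3 = 14.3789
D_4 = 16.1332
D_5 = 18.1014
D_6 = 20.3098
Terminal value at t=6: TV = D_7/(r−g) = 20.7363/(0.1661−0.021) = 142.9102
P₀ = 11.4220/(1+0.1661)^1 + 12.8154/(1+0.1661)^2 + 14.3789/(1+0.1661)^3 + 16.1332/(1+0.1661)^4 + 18.1014/(1+0.1661)^5 + 20.3098/(1+0.1661)^6 + 142.9102/(1+0.1661)^6 = 110.3252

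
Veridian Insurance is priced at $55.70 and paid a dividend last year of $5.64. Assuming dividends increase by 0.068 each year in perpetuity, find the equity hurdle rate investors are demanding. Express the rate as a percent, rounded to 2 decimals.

17.61%

Rearranging the constant-growth DDM: r = D₁/P₀ + g.
D₁ = 5.64 × (1 + 0.068) = 6.0235.
r = 6.0235 / 55.70 + 0.068 = 0.10814 + 0.068 = 0.17614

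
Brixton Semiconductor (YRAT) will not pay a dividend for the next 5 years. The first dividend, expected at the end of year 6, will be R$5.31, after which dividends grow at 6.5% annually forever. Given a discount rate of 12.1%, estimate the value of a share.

Deferred-dividend DDM. At t=5 the remaining stream is a growing perpetuity with first payment D_6 = 5.31.
V_5 = D_6/(r−g) = 5.31/(0.121−0.065) = 94.8214
P₀ = V_5/(1+r)^5 = 94.8214/(1+0.121)^5 = 53.5647

R$53.56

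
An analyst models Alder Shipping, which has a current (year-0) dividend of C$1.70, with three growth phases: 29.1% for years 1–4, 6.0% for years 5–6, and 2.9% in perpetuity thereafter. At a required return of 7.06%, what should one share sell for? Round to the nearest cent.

Three-stage DDM. Project D₁…D_6; terminal Gordon value at t=6 with g = 0.029; discount at r = 0.0706.
D_1 = 2.1947
D_2 = 2.8334
D_3 = 3.6579
D_4 = 4.7223
D_5 = 5.0056
D_6 = 5.3060
TV_6 = 5.4599/(0.0706−0.029) = 131.2465
P₀ = Σ Dₜ/(1+r)ᵗ + TV_6/(1+r)^6 = 105.3415

C$105.34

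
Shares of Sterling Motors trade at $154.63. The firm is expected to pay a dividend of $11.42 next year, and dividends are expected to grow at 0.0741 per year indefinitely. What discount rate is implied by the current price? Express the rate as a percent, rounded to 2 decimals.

Rearranging the constant-growth DDM: r = D₁/P₀ + g.
r = 11.4200 / 154.63 + 0.0741 = 0.07385 + 0.0741 = 0.14795

14.80%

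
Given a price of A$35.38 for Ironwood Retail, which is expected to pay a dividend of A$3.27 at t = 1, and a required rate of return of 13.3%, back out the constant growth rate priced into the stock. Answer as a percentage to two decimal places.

4.06%

From P₀ = D₁/(r − g), the implied growth is g = r − D₁/P₀.
g = 0.133 − 3.27/35.38 = 0.133 − 0.09243 = 0.04057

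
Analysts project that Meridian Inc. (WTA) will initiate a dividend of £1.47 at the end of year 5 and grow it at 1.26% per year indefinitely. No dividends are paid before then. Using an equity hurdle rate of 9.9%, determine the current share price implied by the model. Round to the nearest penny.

£11.66

Deferred-dividend DDM. At t=4 the remaining stream is a growing perpetuity with first payment D_5 = 1.47.
V_4 = D_5/(r−g) = 1.47/(0.099−0.0126) = 17.0139
P₀ = V_4/(1+r)^4 = 17.0139/(1+0.099)^4 = 11.6631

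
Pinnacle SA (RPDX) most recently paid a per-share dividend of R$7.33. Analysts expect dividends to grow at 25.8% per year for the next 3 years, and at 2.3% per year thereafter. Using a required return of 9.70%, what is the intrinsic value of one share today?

R$181.92

Two-stage DDM. Project D₁…D_3 at 0.258, terminal growth 0.023, discount at r = 0.097.
D_1 = 9.2211
D_2 = 11.6002
D_3 = 14.5930
Terminal value at t=3: TV = D_4/(r−g) = 14.9287/(0.097−0.023) = 201.7390
P₀ = 9.2211/(1+0.097)^1 + 11.6002/(1+0.097)^2 + 14.5930/(1+0.097)^3 + 201.7390/(1+0.097)^3 = 181.9158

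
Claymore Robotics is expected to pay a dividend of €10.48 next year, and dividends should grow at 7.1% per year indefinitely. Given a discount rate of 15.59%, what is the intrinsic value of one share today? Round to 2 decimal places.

€123.44

Gordon growth model: P₀ = D₁/(r − g), with D₁ = 10.48 given directly.
P₀ = 10.4800 / (0.1559 − 0.071) = 10.4800 / 0.0849 = 123.4393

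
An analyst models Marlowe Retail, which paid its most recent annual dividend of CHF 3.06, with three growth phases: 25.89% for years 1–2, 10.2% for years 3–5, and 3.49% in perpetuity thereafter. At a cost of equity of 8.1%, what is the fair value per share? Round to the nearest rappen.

CHF 119.35

Three-stage DDM. Project D₁…D_5; terminal Gordon value at t=5 with g = 0.0349; discount at r = 0.081.
D_1 = 3.8522
D_2 = 4.8496
D_3 = 5.3442
D_4 = 5.8893
D_5 = 6.4901
TV_5 = 6.7166/(0.081−0.0349) = 145.6955
P₀ = Σ Dₜ/(1+r)ᵗ + TV_5/(1+r)^5 = 119.3539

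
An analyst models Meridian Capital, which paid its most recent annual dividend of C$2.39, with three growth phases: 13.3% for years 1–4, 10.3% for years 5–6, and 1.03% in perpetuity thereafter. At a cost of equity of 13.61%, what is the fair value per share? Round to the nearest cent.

C$31.91

Three-stage DDM. Project D₁…D_6; terminal Gordon value at t=6 with g = 0.0103; discount at r = 0.1361.
D_1 = 2.7079
D_2 = 3.0680
D_3 = 3.4761
D_4 = 3.9384
D_5 = 4.3440
D_6 = 4.7915
TV_6 = 4.8408/(0.1361−0.0103) = 38.4803
P₀ = Σ Dₜ/(1+r)ᵗ + TV_6/(1+r)^6 = 31.9137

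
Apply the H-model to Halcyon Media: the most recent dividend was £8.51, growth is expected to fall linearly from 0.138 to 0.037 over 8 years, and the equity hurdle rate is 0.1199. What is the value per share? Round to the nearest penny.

£147.92

H-model: P₀ = D₀[(1+g_L) + H(g_S−g_L)]/(r−g_L), with H = 8/2 = 4.
P₀ = 8.51 × [(1+0.037) + 4×(0.138−0.037)] / (0.1199−0.037)
   = 8.51 × 1.4410 / 0.0829 = 147.9241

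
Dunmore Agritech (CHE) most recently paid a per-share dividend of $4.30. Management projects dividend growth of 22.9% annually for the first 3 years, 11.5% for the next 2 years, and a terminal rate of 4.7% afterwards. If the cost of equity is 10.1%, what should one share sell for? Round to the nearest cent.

$147.26

Three-stage DDM. Project D₁…D_5; terminal Gordon value at t=5 with g = 0.047; discount at r = 0.101.
D_1 = 5.2847
D_2 = 6.4949
D_3 = 7.9822
D_4 = 8.9002
D_5 = 9.9237
TV_5 = 10.3901/(0.101−0.047) = 192.4096
P₀ = Σ Dₜ/(1+r)ᵗ + TV_5/(1+r)^5 = 147.2591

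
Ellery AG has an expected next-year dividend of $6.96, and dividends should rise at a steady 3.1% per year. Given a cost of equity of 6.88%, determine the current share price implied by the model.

$184.13

Gordon growth model: P₀ = D₁/(r − g), with D₁ = 6.96 given directly.
P₀ = 6.9600 / (0.0688 − 0.031) = 6.9600 / 0.0378 = 184.1270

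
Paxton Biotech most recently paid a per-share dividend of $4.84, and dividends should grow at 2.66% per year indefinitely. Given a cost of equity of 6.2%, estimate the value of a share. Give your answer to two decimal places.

$140.36

Gordon growth model: P₀ = D₁/(r − g). D₁ = 4.84 × (1 + 0.0266) = 4.9687.
P₀ = 4.9687 / (0.062 − 0.0266) = 4.9687 / 0.0354 = 140.3600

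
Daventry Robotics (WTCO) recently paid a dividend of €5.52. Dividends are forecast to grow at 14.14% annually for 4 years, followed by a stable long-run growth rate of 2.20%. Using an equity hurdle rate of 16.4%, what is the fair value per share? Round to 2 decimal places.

€57.76

Two-stage DDM. Project D₁…D_4 at 0.1414, terminal growth 0.022, discount at r = 0.164.
D_1 = 6.3005
D_2 = 7.1914
D_3 = 8.2083
D_4 = 9.3689
Terminal value at t=4: TV = D_5/(r−g) = 9.5751/(0.164−0.022) = 67.4300
P₀ = 6.3005/(1+0.164)^1 + 7.1914/(1+0.164)^2 + 8.2083/(1+0.164)^3 + 9.3689/(1+0.164)^4 + 67.4300/(1+0.164)^4 = 57.7606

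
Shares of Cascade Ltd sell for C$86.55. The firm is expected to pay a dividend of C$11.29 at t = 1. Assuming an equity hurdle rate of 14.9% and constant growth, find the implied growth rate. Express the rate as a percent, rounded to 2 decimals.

1.86%

From P₀ = D₁/(r − g), the implied growth is g = r − D₁/P₀.
g = 0.149 − 11.29/86.55 = 0.149 − 0.13044 = 0.01856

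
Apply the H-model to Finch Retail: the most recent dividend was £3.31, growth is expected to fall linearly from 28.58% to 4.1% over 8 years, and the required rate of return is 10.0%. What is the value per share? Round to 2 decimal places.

£113.34

H-model: P₀ = D₀[(1+g_L) + H(g_S−g_L)]/(r−g_L), with H = 8/2 = 4.
P₀ = 3.31 × [(1+0.041) + 4×(0.2858−0.041)] / (0.1−0.041)
   = 3.31 × 2.0202 / 0.059 = 113.3366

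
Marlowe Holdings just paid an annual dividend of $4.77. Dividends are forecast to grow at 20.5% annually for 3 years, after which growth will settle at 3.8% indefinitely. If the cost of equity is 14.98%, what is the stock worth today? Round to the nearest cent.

$66.70

Two-stage DDM. Project D₁…D_3 at 0.205, terminal growth 0.038, discount at r = 0.1498.
D_1 = 5.7478
D_2 = 6.9262
D_3 = 8.3460
Terminal value at t=3: TV = D_4/(r−g) = 8.6632/(0.1498−0.038) = 77.4881
P₀ = 5.7478/(1+0.1498)^1 + 6.9262/(1+0.1498)^2 + 8.3460/(1+0.1498)^3 + 77.4881/(1+0.1498)^3 = 66.7048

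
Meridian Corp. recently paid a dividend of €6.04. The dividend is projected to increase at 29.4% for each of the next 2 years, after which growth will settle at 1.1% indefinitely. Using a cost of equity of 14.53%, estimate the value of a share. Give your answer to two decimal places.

Two-stage DDM. Project D₁…D_2 at 0.294, terminal growth 0.011, discount at r = 0.1453.
D_1 = 7.8158
D_2 = 10.1136
Terminal value at t=2: TV = D_3/(r−g) = 10.2248/(0.1453−0.011) = 76.1343
P₀ = 7.8158/(1+0.1453)^1 + 10.1136/(1+0.1453)^2 + 76.1343/(1+0.1453)^2 = 72.5764

€72.58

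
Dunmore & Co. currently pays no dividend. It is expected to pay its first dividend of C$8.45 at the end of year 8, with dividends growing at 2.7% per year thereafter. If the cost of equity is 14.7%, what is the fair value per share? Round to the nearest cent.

C$26.96

Deferred-dividend DDM. At t=7 the remaining stream is a growing perpetuity with first payment D_8 = 8.45.
V_7 = D_8/(r−g) = 8.45/(0.147−0.027) = 70.4167
P₀ = V_7/(1+r)^7 = 70.4167/(1+0.147)^7 = 26.9607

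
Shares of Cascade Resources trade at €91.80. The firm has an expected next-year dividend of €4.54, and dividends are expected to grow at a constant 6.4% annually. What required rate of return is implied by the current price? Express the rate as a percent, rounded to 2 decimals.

11.35%

Rearranging the constant-growth DDM: r = D₁/P₀ + g.
r = 4.5400 / 91.80 + 0.064 = 0.04946 + 0.064 = 0.11346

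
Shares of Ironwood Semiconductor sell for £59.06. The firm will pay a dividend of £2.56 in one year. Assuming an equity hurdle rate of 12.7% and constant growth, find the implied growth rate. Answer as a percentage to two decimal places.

8.37%

From P₀ = D₁/(r − g), the implied growth is g = r − D₁/P₀.
g = 0.127 − 2.56/59.06 = 0.127 − 0.04335 = 0.08365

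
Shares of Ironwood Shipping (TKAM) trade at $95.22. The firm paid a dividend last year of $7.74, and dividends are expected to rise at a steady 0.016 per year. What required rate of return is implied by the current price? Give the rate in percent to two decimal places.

Rearranging the constant-growth DDM: r = D₁/P₀ + g.
D₁ = 7.74 × (1 + 0.016) = 7.8638.
r = 7.8638 / 95.22 + 0.016 = 0.08259 + 0.016 = 0.09859

9.86%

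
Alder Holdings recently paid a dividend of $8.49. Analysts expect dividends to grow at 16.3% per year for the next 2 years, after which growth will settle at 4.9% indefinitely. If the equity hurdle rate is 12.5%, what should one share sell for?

$143.08

Two-stage DDM. Project D₁…D_2 at 0.163, terminal growth 0.049, discount at r = 0.125.
D_1 = 9.8739
D_2 = 11.4833
Terminal value at t=2: TV = D_3/(r−g) = 12.0460/(0.125−0.049) = 158.4999
P₀ = 9.8739/(1+0.125)^1 + 11.4833/(1+0.125)^2 + 158.4999/(1+0.125)^2 = 143.0845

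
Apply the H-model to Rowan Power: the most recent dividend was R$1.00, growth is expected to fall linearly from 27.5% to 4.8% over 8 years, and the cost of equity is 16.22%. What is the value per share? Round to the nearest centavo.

R$17.13

H-model: P₀ = D₀[(1+g_L) + H(g_S−g_L)]/(r−g_L), with H = 8/2 = 4.
P₀ = 1.00 × [(1+0.048) + 4×(0.275−0.048)] / (0.1622−0.048)
   = 1.00 × 1.9560 / 0.1142 = 17.1278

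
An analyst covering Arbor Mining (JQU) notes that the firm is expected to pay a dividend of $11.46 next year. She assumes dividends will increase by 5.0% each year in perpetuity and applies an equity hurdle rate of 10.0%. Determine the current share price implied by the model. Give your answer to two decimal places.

Gordon growth model: P₀ = D₁/(r − g), with D₁ = 11.46 given directly.
P₀ = 11.4600 / (0.1 − 0.05) = 11.4600 / 0.05 = 229.2000

$229.20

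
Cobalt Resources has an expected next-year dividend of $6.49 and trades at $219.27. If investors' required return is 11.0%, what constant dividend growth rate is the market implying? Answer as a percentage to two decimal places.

From P₀ = D₁/(r − g), the implied growth is g = r − D₁/P₀.
g = 0.11 − 6.49/219.27 = 0.11 − 0.02960 = 0.08040

8.04%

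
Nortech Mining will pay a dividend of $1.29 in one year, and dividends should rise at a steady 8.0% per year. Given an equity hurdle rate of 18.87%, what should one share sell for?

$11.87

Gordon growth model: P₀ = D₁/(r − g), with D₁ = 1.29 given directly.
P₀ = 1.2900 / (0.1887 − 0.08) = 1.2900 / 0.1087 = 11.8675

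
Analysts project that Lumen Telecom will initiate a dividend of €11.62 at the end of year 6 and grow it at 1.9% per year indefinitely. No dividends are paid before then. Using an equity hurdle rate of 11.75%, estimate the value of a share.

Deferred-dividend DDM. At t=5 the remaining stream is a growing perpetuity with first payment D_6 = 11.62.
V_5 = D_6/(r−g) = 11.62/(0.1175−0.019) = 117.9695
P₀ = V_5/(1+r)^5 = 117.9695/(1+0.1175)^5 = 67.6912

€67.69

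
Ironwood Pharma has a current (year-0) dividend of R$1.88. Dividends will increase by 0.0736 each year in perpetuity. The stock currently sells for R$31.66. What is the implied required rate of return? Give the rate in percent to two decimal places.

13.74%

Rearranging the constant-growth DDM: r = D₁/P₀ + g.
D₁ = 1.88 × (1 + 0.0736) = 2.0184.
r = 2.0184 / 31.66 + 0.0736 = 0.06375 + 0.0736 = 0.13735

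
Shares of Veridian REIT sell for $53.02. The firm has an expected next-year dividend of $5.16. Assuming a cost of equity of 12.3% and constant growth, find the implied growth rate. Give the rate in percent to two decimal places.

From P₀ = D₁/(r − g), the implied growth is g = r − D₁/P₀.
g = 0.123 − 5.16/53.02 = 0.123 − 0.09732 = 0.02568

2.57%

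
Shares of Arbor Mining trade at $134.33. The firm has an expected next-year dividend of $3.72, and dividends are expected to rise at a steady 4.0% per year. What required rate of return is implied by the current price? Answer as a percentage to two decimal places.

Rearranging the constant-growth DDM: r = D₁/P₀ + g.
r = 3.7200 / 134.33 + 0.04 = 0.02769 + 0.04 = 0.06769

6.77%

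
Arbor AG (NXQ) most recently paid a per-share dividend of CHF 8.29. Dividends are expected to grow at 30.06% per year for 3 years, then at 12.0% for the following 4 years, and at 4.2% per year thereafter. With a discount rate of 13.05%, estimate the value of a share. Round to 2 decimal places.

Three-stage DDM. Project D₁…D_7; terminal Gordon value at t=7 with g = 0.042; discount at r = 0.1305.
D_1 = 10.7820
D_2 = 14.0230
D_3 = 18.2384
D_4 = 20.4270
D_5 = 22.8782
D_6 = 25.6236
D_7 = 28.6984
TV_7 = 29.9037/(0.1305−0.042) = 337.8954
P₀ = Σ Dₜ/(1+r)ᵗ + TV_7/(1+r)^7 = 225.6468

CHF 225.65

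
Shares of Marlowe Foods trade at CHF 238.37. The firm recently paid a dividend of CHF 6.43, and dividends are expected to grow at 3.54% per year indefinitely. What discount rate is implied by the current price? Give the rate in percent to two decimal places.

Rearranging the constant-growth DDM: r = D₁/P₀ + g.
D₁ = 6.43 × (1 + 0.0354) = 6.6576.
r = 6.6576 / 238.37 + 0.0354 = 0.02793 + 0.0354 = 0.06333

6.33%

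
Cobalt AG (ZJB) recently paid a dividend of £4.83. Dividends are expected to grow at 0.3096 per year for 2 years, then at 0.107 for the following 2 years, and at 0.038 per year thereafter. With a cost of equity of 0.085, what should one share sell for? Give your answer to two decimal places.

Three-stage DDM. Project D₁…D_4; terminal Gordon value at t=4 with g = 0.038; discount at r = 0.085.
D_1 = 6.3254
D_2 = 8.2837
D_3 = 9.1701
D_4 = 10.1513
TV_4 = 10.5370/(0.085−0.038) = 224.1915
P₀ = Σ Dₜ/(1+r)ᵗ + TV_4/(1+r)^4 = 189.1415

£189.14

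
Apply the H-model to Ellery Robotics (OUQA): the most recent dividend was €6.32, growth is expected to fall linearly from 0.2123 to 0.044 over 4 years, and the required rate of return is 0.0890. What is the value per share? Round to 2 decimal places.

€193.90

H-model: P₀ = D₀[(1+g_L) + H(g_S−g_L)]/(r−g_L), with H = 4/2 = 2.
P₀ = 6.32 × [(1+0.044) + 2×(0.2123−0.044)] / (0.089−0.044)
   = 6.32 × 1.3806 / 0.045 = 193.8976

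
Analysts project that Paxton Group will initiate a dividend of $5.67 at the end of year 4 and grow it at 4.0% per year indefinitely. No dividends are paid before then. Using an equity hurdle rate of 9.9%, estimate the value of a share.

Deferred-dividend DDM. At t=3 the remaining stream is a growing perpetuity with first payment D_4 = 5.67.
V_3 = D_4/(r−g) = 5.67/(0.099−0.04) = 96.1017
P₀ = V_3/(1+r)^3 = 96.1017/(1+0.099)^3 = 72.3999

$72.40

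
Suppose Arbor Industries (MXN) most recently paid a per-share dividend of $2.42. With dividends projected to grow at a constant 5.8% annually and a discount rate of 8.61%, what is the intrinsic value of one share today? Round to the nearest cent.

$91.12

Gordon growth model: P₀ = D₁/(r − g). D₁ = 2.42 × (1 + 0.058) = 2.5604.
P₀ = 2.5604 / (0.0861 − 0.058) = 2.5604 / 0.0281 = 91.1160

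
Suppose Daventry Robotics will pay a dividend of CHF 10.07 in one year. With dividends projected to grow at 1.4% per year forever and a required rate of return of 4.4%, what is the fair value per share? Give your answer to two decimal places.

Gordon growth model: P₀ = D₁/(r − g), with D₁ = 10.07 given directly.
P₀ = 10.0700 / (0.044 − 0.014) = 10.0700 / 0.03 = 335.6667

CHF 335.67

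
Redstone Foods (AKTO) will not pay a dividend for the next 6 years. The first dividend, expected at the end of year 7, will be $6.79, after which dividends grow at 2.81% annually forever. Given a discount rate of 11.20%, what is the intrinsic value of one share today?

$42.80

Deferred-dividend DDM. At t=6 the remaining stream is a growing perpetuity with first payment D_7 = 6.79.
V_6 = D_7/(r−g) = 6.79/(0.112−0.0281) = 80.9297
P₀ = V_6/(1+r)^6 = 80.9297/(1+0.112)^6 = 42.8035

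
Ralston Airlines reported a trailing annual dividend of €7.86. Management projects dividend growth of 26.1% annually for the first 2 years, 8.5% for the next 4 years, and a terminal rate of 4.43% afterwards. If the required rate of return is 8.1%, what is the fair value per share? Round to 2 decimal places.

Three-stage DDM. Project D₁…D_6; terminal Gordon value at t=6 with g = 0.0443; discount at r = 0.081.
D_1 = 9.9115
D_2 = 12.4984
D_3 = 13.5607
D_4 = 14.7134
D_5 = 15.9640
D_6 = 17.3209
TV_6 = 18.0883/(0.081−0.0443) = 492.8683
P₀ = Σ Dₜ/(1+r)ᵗ + TV_6/(1+r)^6 = 371.9143

€371.91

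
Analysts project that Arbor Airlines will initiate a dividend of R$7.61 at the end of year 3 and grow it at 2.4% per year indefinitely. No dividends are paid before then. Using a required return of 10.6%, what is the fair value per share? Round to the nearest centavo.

Deferred-dividend DDM. At t=2 the remaining stream is a growing perpetuity with first payment D_3 = 7.61.
V_2 = D_3/(r−g) = 7.61/(0.106−0.024) = 92.8049
P₀ = V_2/(1+r)^2 = 92.8049/(1+0.106)^2 = 75.8683

R$75.87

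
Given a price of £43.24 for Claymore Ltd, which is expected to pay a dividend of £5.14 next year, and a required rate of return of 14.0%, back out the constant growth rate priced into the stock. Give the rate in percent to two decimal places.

2.11%

From P₀ = D₁/(r − g), the implied growth is g = r − D₁/P₀.
g = 0.14 − 5.14/43.24 = 0.14 − 0.11887 = 0.02113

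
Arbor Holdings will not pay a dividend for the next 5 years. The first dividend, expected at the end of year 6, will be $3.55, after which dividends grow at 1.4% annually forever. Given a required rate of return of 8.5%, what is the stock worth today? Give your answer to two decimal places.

Deferred-dividend DDM. At t=5 the remaining stream is a growing perpetuity with first payment D_6 = 3.55.
V_5 = D_6/(r−g) = 3.55/(0.085−0.014) = 50.0000
P₀ = V_5/(1+r)^5 = 50.0000/(1+0.085)^5 = 33.2523

$33.25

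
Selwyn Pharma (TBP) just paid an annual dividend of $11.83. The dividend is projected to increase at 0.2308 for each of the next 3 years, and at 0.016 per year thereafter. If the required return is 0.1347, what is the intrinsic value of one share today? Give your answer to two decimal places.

$171.07

Two-stage DDM. Project D₁…D_3 at 0.2308, terminal growth 0.016, discount at r = 0.1347.
D_1 = 14.5604
D_2 = 17.9209
D_3 = 22.0570
Terminal value at t=3: TV = D_4/(r−g) = 22.4100/(0.1347−0.016) = 188.7949
P₀ = 14.5604/(1+0.1347)^1 + 17.9209/(1+0.1347)^2 + 22.0570/(1+0.1347)^3 + 188.7949/(1+0.1347)^3 = 171.0732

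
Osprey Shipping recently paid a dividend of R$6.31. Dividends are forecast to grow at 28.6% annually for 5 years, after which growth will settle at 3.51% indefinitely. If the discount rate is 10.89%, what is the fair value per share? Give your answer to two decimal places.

R$235.95

Two-stage DDM. Project D₁…D_5 at 0.286, terminal growth 0.0351, discount at r = 0.1089.
D_1 = 8.1147
D_2 = 10.4355
D_3 = 13.4200
D_4 = 17.2581
D_5 = 22.1939
Terminal value at t=5: TV = D_6/(r−g) = 22.9729/(0.1089−0.0351) = 311.2864
P₀ = 8.1147/(1+0.1089)^1 + 10.4355/(1+0.1089)^2 + 13.4200/(1+0.1089)^3 + 17.2581/(1+0.1089)^4 + 22.1939/(1+0.1089)^5 + 311.2864/(1+0.1089)^5 = 235.9475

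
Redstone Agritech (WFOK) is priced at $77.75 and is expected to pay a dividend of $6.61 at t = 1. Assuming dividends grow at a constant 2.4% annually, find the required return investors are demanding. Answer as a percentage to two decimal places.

10.90%

Rearranging the constant-growth DDM: r = D₁/P₀ + g.
r = 6.6100 / 77.75 + 0.024 = 0.08502 + 0.024 = 0.10902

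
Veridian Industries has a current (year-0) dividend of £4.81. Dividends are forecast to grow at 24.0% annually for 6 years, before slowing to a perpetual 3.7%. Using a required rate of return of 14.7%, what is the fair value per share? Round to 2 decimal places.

Two-stage DDM. Project D₁…D_6 at 0.24, terminal growth 0.037, discount at r = 0.147.
D_1 = 5.9644
D_2 = 7.3959
D_3 = 9.1709
D_4 = 11.3719
D_5 = 14.1011
D_6 = 17.4854
Terminal value at t=6: TV = D_7/(r−g) = 18.1323/(0.147−0.037) = 164.8395
P₀ = 5.9644/(1+0.147)^1 + 7.3959/(1+0.147)^2 + 9.1709/(1+0.147)^3 + 11.3719/(1+0.147)^4 + 14.1011/(1+0.147)^5 + 17.4854/(1+0.147)^6 + 164.8395/(1+0.147)^6 = 110.6413

£110.64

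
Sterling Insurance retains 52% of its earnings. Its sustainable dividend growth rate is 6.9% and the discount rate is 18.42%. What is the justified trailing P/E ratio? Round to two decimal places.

Payout ratio b = 1 − 0.52 = 0.48.
Justified trailing P/E = b(1+g)/(r−g) = 0.48×(1+0.069)/(0.1842−0.069) = 4.4542

4.45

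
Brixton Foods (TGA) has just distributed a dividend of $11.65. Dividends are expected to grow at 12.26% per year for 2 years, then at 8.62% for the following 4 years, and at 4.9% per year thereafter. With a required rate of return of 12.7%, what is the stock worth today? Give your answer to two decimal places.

Three-stage DDM. Project D₁…D_6; terminal Gordon value at t=6 with g = 0.049; discount at r = 0.127.
D_1 = 13.0783
D_2 = 14.6817
D_3 = 15.9472
D_4 = 17.3219
D_5 = 18.8151
D_6 = 20.4369
TV_6 = 21.4383/(0.127−0.049) = 274.8502
P₀ = Σ Dₜ/(1+r)ᵗ + TV_6/(1+r)^6 = 199.5029

$199.50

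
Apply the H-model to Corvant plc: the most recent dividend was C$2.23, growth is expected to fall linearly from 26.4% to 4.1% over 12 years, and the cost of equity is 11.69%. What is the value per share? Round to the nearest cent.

C$69.90

H-model: P₀ = D₀[(1+g_L) + H(g_S−g_L)]/(r−g_L), with H = 12/2 = 6.
P₀ = 2.23 × [(1+0.041) + 6×(0.264−0.041)] / (0.1169−0.041)
   = 2.23 × 2.3790 / 0.0759 = 69.8968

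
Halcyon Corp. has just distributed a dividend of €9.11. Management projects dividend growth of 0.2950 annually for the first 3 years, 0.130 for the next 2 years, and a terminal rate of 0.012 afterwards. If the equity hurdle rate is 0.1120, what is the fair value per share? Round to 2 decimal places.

€217.20

Three-stage DDM. Project D₁…D_5; terminal Gordon value at t=5 with g = 0.012; discount at r = 0.112.
D_1 = 11.7974
D_2 = 15.2777
D_3 = 19.7846
D_4 = 22.3566
D_5 = 25.2630
TV_5 = 25.5661/(0.112−0.012) = 255.6614
P₀ = Σ Dₜ/(1+r)ᵗ + TV_5/(1+r)^5 = 217.1952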